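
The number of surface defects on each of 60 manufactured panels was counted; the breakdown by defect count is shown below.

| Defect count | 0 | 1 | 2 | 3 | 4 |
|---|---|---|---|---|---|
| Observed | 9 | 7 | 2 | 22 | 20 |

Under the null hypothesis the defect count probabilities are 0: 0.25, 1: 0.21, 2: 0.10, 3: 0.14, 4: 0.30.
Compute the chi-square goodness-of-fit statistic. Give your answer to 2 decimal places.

Expected counts E_i = n·p_i: 60×0.25 = 15, 60×0.21 = 12.6, 60×0.10 = 6, 60×0.14 = 8.4, 60×0.30 = 18.
χ² = (9−15)²/15 + (7−12.6)²/12.6 + (2−6)²/6 + (22−8.4)²/8.4 + (20−18)²/18
   = 2.400 + 2.489 + 2.667 + 22.019 + 0.222
Sum = 29.80

29.80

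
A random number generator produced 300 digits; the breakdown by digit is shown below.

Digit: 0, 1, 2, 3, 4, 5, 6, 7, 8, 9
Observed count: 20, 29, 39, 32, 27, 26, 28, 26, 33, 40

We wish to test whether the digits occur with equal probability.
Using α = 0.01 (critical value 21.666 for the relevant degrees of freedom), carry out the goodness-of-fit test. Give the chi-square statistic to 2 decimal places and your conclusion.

Expected count for each of the 10 categories: 300/10 = 30.
cat         O        E   (O−E)²/E
0          20       30      3.333
1          29       30      0.033
2          39       30      2.700
3          32       30      0.133
4          27       30      0.300
5          26       30      0.533
6          28       30      0.133
7          26       30      0.533
8          33       30      0.300
9          40       30      3.333
Sum = 11.33
df = 9. Since 11.33 < 21.666, we do not reject H₀.

11.33; do not reject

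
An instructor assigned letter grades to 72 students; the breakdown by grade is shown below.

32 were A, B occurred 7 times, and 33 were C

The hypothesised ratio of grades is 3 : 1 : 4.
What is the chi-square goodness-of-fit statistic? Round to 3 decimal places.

1.620

Ratio total = 8. Expected counts: 72×3/8 = 27, 72×1/8 = 9, 72×4/8 = 36.
cat         O        E   (O−E)²/E
A          32       27     0.9259
B           7        9     0.4444
C          33       36     0.2500
Sum = 1.620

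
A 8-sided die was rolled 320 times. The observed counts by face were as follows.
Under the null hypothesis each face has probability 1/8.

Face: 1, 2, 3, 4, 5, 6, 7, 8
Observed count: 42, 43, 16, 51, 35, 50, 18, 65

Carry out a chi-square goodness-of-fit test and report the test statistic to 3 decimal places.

48.600

Expected count for each of the 8 categories: 320/8 = 40.
cat         O        E   (O−E)²/E
1          42       40     0.1000
2          43       40     0.2250
3          16       40    14.4000
4          51       40     3.0250
5          35       40     0.6250
6          50       40     2.5000
7          18       40    12.1000
8          65       40    15.6250
Sum = 48.600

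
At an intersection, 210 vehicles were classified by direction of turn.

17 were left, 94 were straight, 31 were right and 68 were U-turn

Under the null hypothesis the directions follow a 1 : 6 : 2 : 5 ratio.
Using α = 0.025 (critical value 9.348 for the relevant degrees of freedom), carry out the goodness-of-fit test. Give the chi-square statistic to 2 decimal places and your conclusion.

Ratio total = 14. Expected counts: 210×1/14 = 15, 210×6/14 = 90, 210×2/14 = 30, 210×5/14 = 75.
left: (17 − 15)²/15 = 4/15 = 0.267
straight: (94 − 90)²/90 = 16/90 = 0.178
right: (31 − 30)²/30 = 1/30 = 0.033
U-turn: (68 − 75)²/75 = 49/75 = 0.653
Sum = 1.13
df = 3. Since 1.13 < 9.348, we do not reject H₀.

1.13; do not reject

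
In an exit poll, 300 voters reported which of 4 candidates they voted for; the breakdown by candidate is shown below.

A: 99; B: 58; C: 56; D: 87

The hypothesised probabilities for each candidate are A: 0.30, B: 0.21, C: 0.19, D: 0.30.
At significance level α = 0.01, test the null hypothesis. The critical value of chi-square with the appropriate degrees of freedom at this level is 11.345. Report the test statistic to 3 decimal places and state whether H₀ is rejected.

Expected counts E_i = n·p_i: 300×0.30 = 90, 300×0.21 = 63, 300×0.19 = 57, 300×0.30 = 90.
A: (99 − 90)²/90 = 81/90 = 0.9000
B: (58 − 63)²/63 = 25/63 = 0.3968
C: (56 − 57)²/57 = 1/57 = 0.0175
D: (87 − 90)²/90 = 9/90 = 0.1000
Sum = 1.414
df = 3. Since 1.414 < 11.345, we do not reject H₀.

1.414; do not reject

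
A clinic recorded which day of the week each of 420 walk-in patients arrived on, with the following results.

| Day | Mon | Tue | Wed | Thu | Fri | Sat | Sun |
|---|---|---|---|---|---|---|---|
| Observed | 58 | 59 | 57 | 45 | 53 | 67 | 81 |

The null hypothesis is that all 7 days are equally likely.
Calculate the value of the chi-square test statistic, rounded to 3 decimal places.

Expected count for each of the 7 categories: 420/7 = 60.
χ² = (58−60)²/60 + (59−60)²/60 + (57−60)²/60 + (45−60)²/60 + (53−60)²/60 + (67−60)²/60 + (81−60)²/60
   = 0.0667 + 0.0167 + 0.1500 + 3.7500 + 0.8167 + 0.8167 + 7.3500
Sum = 12.967

12.967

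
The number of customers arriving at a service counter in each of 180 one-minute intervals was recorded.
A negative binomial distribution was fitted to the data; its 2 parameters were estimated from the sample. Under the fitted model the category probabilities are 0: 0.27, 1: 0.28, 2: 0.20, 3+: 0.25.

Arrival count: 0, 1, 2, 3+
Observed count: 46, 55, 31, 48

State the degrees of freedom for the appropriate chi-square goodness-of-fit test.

There are k = 4 categories and 2 parameters estimated from the data, so df = 4 − 1 − 2 = 1.

1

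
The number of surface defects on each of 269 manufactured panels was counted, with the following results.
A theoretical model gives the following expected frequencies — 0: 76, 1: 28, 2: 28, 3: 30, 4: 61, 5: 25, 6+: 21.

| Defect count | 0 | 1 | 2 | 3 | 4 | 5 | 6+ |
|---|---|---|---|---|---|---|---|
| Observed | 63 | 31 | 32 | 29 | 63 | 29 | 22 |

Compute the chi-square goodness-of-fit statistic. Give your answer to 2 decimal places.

3.90

0: (63 − 76)²/76 = 169/76 = 2.224
1: (31 − 28)²/28 = 9/28 = 0.321
2: (32 − 28)²/28 = 16/28 = 0.571
3: (29 − 30)²/30 = 1/30 = 0.033
4: (63 − 61)²/61 = 4/61 = 0.066
5: (29 − 25)²/25 = 16/25 = 0.640
6+: (22 − 21)²/21 = 1/21 = 0.048
Sum = 3.90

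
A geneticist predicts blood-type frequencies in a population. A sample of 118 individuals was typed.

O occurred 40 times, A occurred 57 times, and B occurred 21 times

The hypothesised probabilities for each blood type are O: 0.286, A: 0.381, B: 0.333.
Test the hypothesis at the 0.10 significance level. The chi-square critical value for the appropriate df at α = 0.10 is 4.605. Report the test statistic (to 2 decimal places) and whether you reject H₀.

Expected counts E_i = n·p_i: 118×0.286 = 33.748, 118×0.381 = 44.958, 118×0.333 = 39.294.
χ² = (40−33.748)²/33.748 + (57−44.958)²/44.958 + (21−39.294)²/39.294
   = 1.158 + 3.225 + 8.517
Sum = 12.90
df = 2. Since 12.90 > 4.605, we reject H₀.

12.90; reject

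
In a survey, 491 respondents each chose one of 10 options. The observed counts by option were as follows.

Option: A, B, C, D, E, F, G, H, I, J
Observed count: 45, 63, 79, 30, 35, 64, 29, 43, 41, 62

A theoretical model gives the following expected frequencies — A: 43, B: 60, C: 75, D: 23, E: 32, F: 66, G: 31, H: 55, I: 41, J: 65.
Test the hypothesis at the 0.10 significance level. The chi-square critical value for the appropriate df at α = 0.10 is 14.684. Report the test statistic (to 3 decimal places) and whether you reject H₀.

χ² = (45−43)²/43 + (63−60)²/60 + (79−75)²/75 + (30−23)²/23 + (35−32)²/32 + (64−66)²/66 + (29−31)²/31 + (43−55)²/55 + (41−41)²/41 + (62−65)²/65
   = 0.0930 + 0.1500 + 0.2133 + 2.1304 + 0.2813 + 0.0606 + 0.1290 + 2.6182 + 0.0000 + 0.1385
Sum = 5.814
df = 9. Since 5.814 < 14.684, we do not reject H₀.

5.814; do not reject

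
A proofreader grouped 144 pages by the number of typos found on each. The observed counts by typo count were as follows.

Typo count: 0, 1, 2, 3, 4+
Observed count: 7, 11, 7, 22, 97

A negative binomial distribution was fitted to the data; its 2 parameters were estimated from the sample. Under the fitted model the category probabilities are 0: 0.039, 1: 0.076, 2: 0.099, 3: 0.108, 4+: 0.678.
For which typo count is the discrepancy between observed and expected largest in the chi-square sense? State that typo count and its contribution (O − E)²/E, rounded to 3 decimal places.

2, 3.693

Expected counts E_i = n·p_i: 144×0.039 = 5.616, 144×0.076 = 10.944, 144×0.099 = 14.256, 144×0.108 = 15.552, 144×0.678 = 97.632.
0: (7 − 5.616)²/5.616 = 1.915456/5.616 = 0.3411
1: (11 − 10.944)²/10.944 = 0.003136/10.944 = 0.0003
2: (7 − 14.256)²/14.256 = 52.649536/14.256 = 3.6931
3: (22 − 15.552)²/15.552 = 41.576704/15.552 = 2.6734
4+: (97 − 97.632)²/97.632 = 0.399424/97.632 = 0.0041
The largest term is for 2: 3.693.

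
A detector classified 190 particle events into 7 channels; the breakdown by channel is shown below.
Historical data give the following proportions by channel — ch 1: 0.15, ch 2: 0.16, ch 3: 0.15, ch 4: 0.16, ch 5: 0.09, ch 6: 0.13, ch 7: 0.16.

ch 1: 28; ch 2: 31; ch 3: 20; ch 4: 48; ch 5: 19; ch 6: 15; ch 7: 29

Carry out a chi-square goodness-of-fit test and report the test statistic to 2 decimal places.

Expected counts E_i = n·p_i: 190×0.15 = 28.5, 190×0.16 = 30.4, 190×0.15 = 28.5, 190×0.16 = 30.4, 190×0.09 = 17.1, 190×0.13 = 24.7, 190×0.16 = 30.4.
cat         O        E   (O−E)²/E
ch 1       28     28.5      0.009
ch 2       31     30.4      0.012
ch 3       20     28.5      2.535
ch 4       48     30.4     10.189
ch 5       19     17.1      0.211
ch 6       15     24.7      3.809
ch 7       29     30.4      0.064
Sum = 16.83

16.83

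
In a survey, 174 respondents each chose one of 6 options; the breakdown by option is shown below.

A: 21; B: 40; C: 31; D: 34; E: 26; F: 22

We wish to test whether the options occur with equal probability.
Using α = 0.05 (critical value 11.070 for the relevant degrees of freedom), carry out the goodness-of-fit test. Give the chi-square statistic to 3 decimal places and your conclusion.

9.379; do not reject

Under H₀ each category has probability 1/6, so each expected count is 174/6 = 29.
A: (21 − 29)²/29 = 64/29 = 2.2069
B: (40 − 29)²/29 = 121/29 = 4.1724
C: (31 − 29)²/29 = 4/29 = 0.1379
D: (34 − 29)²/29 = 25/29 = 0.8621
E: (26 − 29)²/29 = 9/29 = 0.3103
F: (22 − 29)²/29 = 49/29 = 1.6897
Sum = 9.379
df = 5. Since 9.379 < 11.070, we do not reject H₀.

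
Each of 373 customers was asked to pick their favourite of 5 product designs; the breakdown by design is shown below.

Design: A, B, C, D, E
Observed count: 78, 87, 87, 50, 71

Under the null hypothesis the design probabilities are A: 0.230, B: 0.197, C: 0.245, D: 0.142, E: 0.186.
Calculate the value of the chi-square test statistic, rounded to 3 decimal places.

Expected counts E_i = n·p_i: 373×0.230 = 85.79, 373×0.197 = 73.481, 373×0.245 = 91.385, 373×0.142 = 52.966, 373×0.186 = 69.378.
cat         O        E   (O−E)²/E
A          78    85.79     0.7074
B          87   73.481     2.4872
C          87   91.385     0.2104
D          50   52.966     0.1661
E          71   69.378     0.0379
Sum = 3.609

3.609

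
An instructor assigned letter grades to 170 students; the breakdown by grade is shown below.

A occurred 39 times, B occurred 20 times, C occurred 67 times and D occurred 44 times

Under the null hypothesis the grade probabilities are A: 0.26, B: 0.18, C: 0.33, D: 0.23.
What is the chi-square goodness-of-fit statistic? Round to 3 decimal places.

7.016

Expected counts E_i = n·p_i: 170×0.26 = 44.2, 170×0.18 = 30.6, 170×0.33 = 56.1, 170×0.23 = 39.1.
cat         O        E   (O−E)²/E
A          39     44.2     0.6118
B          20     30.6     3.6719
C          67     56.1     2.1178
D          44     39.1     0.6141
Sum = 7.016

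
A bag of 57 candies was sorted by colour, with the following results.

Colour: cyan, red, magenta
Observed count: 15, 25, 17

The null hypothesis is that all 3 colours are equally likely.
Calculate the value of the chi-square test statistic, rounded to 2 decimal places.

2.95

Under H₀ each category has probability 1/3, so each expected count is 57/3 = 19.
χ² = (15−19)²/19 + (25−19)²/19 + (17−19)²/19
   = 0.842 + 1.895 + 0.211
Sum = 2.95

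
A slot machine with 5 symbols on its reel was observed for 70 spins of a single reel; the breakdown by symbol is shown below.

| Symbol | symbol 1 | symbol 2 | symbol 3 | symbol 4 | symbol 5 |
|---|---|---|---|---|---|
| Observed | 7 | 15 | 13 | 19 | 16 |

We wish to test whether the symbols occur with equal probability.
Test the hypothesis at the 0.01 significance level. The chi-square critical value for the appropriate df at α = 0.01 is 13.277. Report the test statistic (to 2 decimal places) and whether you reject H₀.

5.71; do not reject

Expected count for each of the 5 categories: 70/5 = 14.
χ² = (7−14)²/14 + (15−14)²/14 + (13−14)²/14 + (19−14)²/14 + (16−14)²/14
   = 3.500 + 0.071 + 0.071 + 1.786 + 0.286
Sum = 5.71
df = 4. Since 5.71 < 13.277, we do not reject H₀.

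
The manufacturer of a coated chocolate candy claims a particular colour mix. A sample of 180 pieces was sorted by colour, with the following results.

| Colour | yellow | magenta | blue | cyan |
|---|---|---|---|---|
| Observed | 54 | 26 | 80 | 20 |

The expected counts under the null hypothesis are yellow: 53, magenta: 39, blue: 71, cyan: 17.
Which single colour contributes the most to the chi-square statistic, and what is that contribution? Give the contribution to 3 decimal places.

yellow: (54 − 53)²/53 = 1/53 = 0.0189
magenta: (26 − 39)²/39 = 169/39 = 4.3333
blue: (80 − 71)²/71 = 81/71 = 1.1408
cyan: (20 − 17)²/17 = 9/17 = 0.5294
The largest term is for magenta: 4.333.

magenta, 4.333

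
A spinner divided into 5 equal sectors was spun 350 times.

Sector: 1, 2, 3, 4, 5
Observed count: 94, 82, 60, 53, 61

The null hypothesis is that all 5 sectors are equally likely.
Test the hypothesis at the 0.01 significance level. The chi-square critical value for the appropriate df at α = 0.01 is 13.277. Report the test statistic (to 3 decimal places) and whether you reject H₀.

17.000; reject

Under H₀ each category has probability 1/5, so each expected count is 350/5 = 70.
cat         O        E   (O−E)²/E
1          94       70     8.2286
2          82       70     2.0571
3          60       70     1.4286
4          53       70     4.1286
5          61       70     1.1571
Sum = 17.000
df = 4. Since 17.000 > 13.277, we reject H₀.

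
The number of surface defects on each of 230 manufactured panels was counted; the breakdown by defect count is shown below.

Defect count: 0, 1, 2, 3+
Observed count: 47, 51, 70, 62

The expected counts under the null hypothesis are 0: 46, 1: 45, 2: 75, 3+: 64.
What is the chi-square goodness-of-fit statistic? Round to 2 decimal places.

cat         O        E   (O−E)²/E
0          47       46      0.022
1          51       45      0.800
2          70       75      0.333
3+         62       64      0.063
Sum = 1.22

1.22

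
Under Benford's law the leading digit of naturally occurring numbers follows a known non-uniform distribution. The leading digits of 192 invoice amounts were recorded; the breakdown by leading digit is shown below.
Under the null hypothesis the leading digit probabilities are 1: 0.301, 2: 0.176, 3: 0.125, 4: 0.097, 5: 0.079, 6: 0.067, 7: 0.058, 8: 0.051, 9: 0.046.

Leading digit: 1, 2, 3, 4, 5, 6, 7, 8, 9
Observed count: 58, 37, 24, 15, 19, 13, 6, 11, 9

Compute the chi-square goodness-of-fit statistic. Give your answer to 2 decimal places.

4.50

Expected counts E_i = n·p_i: 192×0.301 = 57.792, 192×0.176 = 33.792, 192×0.125 = 24, 192×0.097 = 18.624, 192×0.079 = 15.168, 192×0.067 = 12.864, 192×0.058 = 11.136, 192×0.051 = 9.792, 192×0.046 = 8.832.
1: (58 − 57.792)²/57.792 = 0.043264/57.792 = 0.001
2: (37 − 33.792)²/33.792 = 10.291264/33.792 = 0.305
3: (24 − 24)²/24 = 0/24 = 0.000
4: (15 − 18.624)²/18.624 = 13.133376/18.624 = 0.705
5: (19 − 15.168)²/15.168 = 14.684224/15.168 = 0.968
6: (13 − 12.864)²/12.864 = 0.018496/12.864 = 0.001
7: (6 − 11.136)²/11.136 = 26.378496/11.136 = 2.369
8: (11 − 9.792)²/9.792 = 1.459264/9.792 = 0.149
9: (9 − 8.832)²/8.832 = 0.028224/8.832 = 0.003
Sum = 4.50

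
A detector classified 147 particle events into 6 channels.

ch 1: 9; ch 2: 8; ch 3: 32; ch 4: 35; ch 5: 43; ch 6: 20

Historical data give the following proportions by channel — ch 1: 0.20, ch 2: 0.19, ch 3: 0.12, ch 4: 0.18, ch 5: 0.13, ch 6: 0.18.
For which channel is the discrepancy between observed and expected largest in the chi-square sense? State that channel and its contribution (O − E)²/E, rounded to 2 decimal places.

ch 5, 29.87

Expected counts E_i = n·p_i: 147×0.20 = 29.4, 147×0.19 = 27.93, 147×0.12 = 17.64, 147×0.18 = 26.46, 147×0.13 = 19.11, 147×0.18 = 26.46.
ch 1: (9 − 29.4)²/29.4 = 416.16/29.4 = 14.155
ch 2: (8 − 27.93)²/27.93 = 397.2049/27.93 = 14.221
ch 3: (32 − 17.64)²/17.64 = 206.2096/17.64 = 11.690
ch 4: (35 − 26.46)²/26.46 = 72.9316/26.46 = 2.756
ch 5: (43 − 19.11)²/19.11 = 570.7321/19.11 = 29.866
ch 6: (20 − 26.46)²/26.46 = 41.7316/26.46 = 1.577
The largest term is for ch 5: 29.87.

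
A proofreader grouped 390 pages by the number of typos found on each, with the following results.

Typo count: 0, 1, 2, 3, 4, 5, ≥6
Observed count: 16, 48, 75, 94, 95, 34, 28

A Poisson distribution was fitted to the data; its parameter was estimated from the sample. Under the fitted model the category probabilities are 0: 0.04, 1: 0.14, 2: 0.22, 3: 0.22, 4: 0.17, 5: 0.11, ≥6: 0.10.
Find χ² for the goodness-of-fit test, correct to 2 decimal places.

Expected counts E_i = n·p_i: 390×0.04 = 15.6, 390×0.14 = 54.6, 390×0.22 = 85.8, 390×0.22 = 85.8, 390×0.17 = 66.3, 390×0.11 = 42.9, 390×0.10 = 39.
χ² = (16−15.6)²/15.6 + (48−54.6)²/54.6 + (75−85.8)²/85.8 + (94−85.8)²/85.8 + (95−66.3)²/66.3 + (34−42.9)²/42.9 + (28−39)²/39
   = 0.010 + 0.798 + 1.359 + 0.784 + 12.424 + 1.846 + 3.103
Sum = 20.32

20.32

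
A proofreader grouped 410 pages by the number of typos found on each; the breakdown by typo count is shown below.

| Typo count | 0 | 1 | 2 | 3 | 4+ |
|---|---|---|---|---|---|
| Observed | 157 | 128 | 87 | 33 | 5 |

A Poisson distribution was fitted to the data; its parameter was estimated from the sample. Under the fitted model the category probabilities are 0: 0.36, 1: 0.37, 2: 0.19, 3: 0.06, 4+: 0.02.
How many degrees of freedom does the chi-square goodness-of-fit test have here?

There are k = 5 categories and 1 parameter estimated from the data, so df = 5 − 1 − 1 = 3.

3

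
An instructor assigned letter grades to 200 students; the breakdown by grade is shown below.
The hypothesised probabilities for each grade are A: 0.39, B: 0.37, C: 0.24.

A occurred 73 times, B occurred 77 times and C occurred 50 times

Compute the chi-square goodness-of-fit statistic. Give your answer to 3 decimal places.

Expected counts E_i = n·p_i: 200×0.39 = 78, 200×0.37 = 74, 200×0.24 = 48.
χ² = (73−78)²/78 + (77−74)²/74 + (50−48)²/48
   = 0.3205 + 0.1216 + 0.0833
Sum = 0.525

0.525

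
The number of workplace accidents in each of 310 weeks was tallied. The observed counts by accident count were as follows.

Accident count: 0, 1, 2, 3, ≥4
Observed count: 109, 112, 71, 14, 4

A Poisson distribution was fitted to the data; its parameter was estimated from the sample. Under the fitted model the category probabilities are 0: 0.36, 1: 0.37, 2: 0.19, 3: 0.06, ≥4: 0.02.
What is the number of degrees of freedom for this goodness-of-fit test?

There are k = 5 categories and 1 parameter estimated from the data, so df = 5 − 1 − 1 = 3.

3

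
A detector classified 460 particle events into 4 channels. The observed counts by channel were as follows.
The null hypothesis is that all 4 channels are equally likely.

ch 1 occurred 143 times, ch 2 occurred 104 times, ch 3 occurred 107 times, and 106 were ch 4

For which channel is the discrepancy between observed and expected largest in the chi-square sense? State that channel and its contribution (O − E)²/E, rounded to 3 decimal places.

ch 1, 6.817

Under H₀ each category has probability 1/4, so each expected count is 460/4 = 115.
cat         O        E   (O−E)²/E
ch 1      143      115     6.8174
ch 2      104      115     1.0522
ch 3      107      115     0.5565
ch 4      106      115     0.7043
The largest term is for ch 1: 6.817.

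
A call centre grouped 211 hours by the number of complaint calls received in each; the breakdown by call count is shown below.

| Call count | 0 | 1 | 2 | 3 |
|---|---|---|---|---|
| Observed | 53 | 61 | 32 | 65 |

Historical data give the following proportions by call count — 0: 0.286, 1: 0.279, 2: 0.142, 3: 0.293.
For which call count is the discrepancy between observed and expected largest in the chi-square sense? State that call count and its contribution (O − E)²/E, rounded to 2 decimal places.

Expected counts E_i = n·p_i: 211×0.286 = 60.346, 211×0.279 = 58.869, 211×0.142 = 29.962, 211×0.293 = 61.823.
χ² = (53−60.346)²/60.346 + (61−58.869)²/58.869 + (32−29.962)²/29.962 + (65−61.823)²/61.823
   = 0.894 + 0.077 + 0.139 + 0.163
The largest term is for 0: 0.89.

0, 0.89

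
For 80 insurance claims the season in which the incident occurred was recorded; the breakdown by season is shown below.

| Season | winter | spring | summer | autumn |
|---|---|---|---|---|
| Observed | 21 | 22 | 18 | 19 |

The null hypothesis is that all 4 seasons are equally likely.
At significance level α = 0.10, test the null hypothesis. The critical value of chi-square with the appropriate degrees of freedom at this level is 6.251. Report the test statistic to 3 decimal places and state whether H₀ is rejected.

Expected count for each of the 4 categories: 80/4 = 20.
χ² = (21−20)²/20 + (22−20)²/20 + (18−20)²/20 + (19−20)²/20
   = 0.0500 + 0.2000 + 0.2000 + 0.0500
Sum = 0.500
df = 3. Since 0.500 < 6.251, we do not reject H₀.

0.500; do not reject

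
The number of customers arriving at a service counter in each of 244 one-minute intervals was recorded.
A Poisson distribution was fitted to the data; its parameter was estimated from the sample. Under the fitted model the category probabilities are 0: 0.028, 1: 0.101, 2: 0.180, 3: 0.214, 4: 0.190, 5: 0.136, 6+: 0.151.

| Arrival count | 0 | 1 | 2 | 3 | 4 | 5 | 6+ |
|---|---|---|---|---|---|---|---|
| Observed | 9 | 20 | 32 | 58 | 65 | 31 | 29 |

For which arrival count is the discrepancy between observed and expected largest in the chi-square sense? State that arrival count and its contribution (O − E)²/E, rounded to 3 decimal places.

Expected counts E_i = n·p_i: 244×0.028 = 6.832, 244×0.101 = 24.644, 244×0.180 = 43.92, 244×0.214 = 52.216, 244×0.190 = 46.36, 244×0.136 = 33.184, 244×0.151 = 36.844.
cat         O        E   (O−E)²/E
0           9    6.832     0.6880
1          20   24.644     0.8751
2          32    43.92     3.2351
3          58   52.216     0.6407
4          65    46.36     7.4946
5          31   33.184     0.1437
6+         29   36.844     1.6700
The largest term is for 4: 7.495.

4, 7.495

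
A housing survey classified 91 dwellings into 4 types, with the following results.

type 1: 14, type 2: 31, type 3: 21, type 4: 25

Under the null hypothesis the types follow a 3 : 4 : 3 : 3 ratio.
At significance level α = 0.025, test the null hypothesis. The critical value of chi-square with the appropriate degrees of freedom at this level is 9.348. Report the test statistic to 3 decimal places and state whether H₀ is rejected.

Ratio total = 13. Expected counts: 91×3/13 = 21, 91×4/13 = 28, 91×3/13 = 21, 91×3/13 = 21.
type 1: (14 − 21)²/21 = 49/21 = 2.3333
type 2: (31 − 28)²/28 = 9/28 = 0.3214
type 3: (21 − 21)²/21 = 0/21 = 0.0000
type 4: (25 − 21)²/21 = 16/21 = 0.7619
Sum = 3.417
df = 3. Since 3.417 < 9.348, we do not reject H₀.

3.417; do not reject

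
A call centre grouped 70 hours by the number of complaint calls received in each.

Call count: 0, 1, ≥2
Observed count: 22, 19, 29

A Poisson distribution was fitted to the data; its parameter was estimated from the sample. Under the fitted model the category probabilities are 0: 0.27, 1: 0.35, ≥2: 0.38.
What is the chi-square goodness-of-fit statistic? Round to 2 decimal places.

Expected counts E_i = n·p_i: 70×0.27 = 18.9, 70×0.35 = 24.5, 70×0.38 = 26.6.
cat         O        E   (O−E)²/E
0          22     18.9      0.508
1          19     24.5      1.235
≥2         29     26.6      0.217
Sum = 1.96

1.96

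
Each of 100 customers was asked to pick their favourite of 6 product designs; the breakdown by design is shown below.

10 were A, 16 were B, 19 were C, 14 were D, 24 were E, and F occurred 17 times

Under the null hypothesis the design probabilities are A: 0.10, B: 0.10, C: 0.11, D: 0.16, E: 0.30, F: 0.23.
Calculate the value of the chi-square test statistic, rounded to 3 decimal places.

12.433

Expected counts E_i = n·p_i: 100×0.10 = 10, 100×0.10 = 10, 100×0.11 = 11, 100×0.16 = 16, 100×0.30 = 30, 100×0.23 = 23.
A: (10 − 10)²/10 = 0/10 = 0.0000
B: (16 − 10)²/10 = 36/10 = 3.6000
C: (19 − 11)²/11 = 64/11 = 5.8182
D: (14 − 16)²/16 = 4/16 = 0.2500
E: (24 − 30)²/30 = 36/30 = 1.2000
F: (17 − 23)²/23 = 36/23 = 1.5652
Sum = 12.433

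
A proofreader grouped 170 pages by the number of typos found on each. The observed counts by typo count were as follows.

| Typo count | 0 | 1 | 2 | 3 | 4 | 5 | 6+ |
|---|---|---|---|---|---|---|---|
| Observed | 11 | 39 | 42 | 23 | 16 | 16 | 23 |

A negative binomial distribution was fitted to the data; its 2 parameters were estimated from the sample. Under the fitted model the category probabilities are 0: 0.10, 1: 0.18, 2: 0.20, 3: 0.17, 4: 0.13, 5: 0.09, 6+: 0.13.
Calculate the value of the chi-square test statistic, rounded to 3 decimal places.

9.263

Expected counts E_i = n·p_i: 170×0.10 = 17, 170×0.18 = 30.6, 170×0.20 = 34, 170×0.17 = 28.9, 170×0.13 = 22.1, 170×0.09 = 15.3, 170×0.13 = 22.1.
cat         O        E   (O−E)²/E
0          11       17     2.1176
1          39     30.6     2.3059
2          42       34     1.8824
3          23     28.9     1.2045
4          16     22.1     1.6837
5          16     15.3     0.0320
6+         23     22.1     0.0367
Sum = 9.263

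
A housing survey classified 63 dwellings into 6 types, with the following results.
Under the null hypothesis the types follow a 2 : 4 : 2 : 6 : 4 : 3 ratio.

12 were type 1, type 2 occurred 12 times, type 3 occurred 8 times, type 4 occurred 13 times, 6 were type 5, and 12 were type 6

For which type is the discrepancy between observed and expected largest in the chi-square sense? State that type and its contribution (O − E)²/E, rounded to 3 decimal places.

type 1, 6.000

Ratio total = 21. Expected counts: 63×2/21 = 6, 63×4/21 = 12, 63×2/21 = 6, 63×6/21 = 18, 63×4/21 = 12, 63×3/21 = 9.
cat         O        E   (O−E)²/E
type 1     12        6     6.0000
type 2     12       12     0.0000
type 3      8        6     0.6667
type 4     13       18     1.3889
type 5      6       12     3.0000
type 6     12        9     1.0000
The largest term is for type 1: 6.000.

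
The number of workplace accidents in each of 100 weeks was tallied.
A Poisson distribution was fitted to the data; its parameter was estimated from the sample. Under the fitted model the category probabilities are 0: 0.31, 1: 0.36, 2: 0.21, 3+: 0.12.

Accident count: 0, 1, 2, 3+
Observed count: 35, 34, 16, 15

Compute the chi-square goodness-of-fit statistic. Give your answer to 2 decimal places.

2.57

Expected counts E_i = n·p_i: 100×0.31 = 31, 100×0.36 = 36, 100×0.21 = 21, 100×0.12 = 12.
0: (35 − 31)²/31 = 16/31 = 0.516
1: (34 − 36)²/36 = 4/36 = 0.111
2: (16 − 21)²/21 = 25/21 = 1.190
3+: (15 − 12)²/12 = 9/12 = 0.750
Sum = 2.57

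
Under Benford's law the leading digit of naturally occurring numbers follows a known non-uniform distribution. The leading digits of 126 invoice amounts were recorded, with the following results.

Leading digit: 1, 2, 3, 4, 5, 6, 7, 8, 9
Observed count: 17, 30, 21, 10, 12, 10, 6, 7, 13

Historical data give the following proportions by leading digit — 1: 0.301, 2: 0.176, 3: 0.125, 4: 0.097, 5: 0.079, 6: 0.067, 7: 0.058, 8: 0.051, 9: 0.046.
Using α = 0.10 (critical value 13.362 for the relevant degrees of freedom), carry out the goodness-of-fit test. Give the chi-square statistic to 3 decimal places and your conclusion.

26.408; reject

Expected counts E_i = n·p_i: 126×0.301 = 37.926, 126×0.176 = 22.176, 126×0.125 = 15.75, 126×0.097 = 12.222, 126×0.079 = 9.954, 126×0.067 = 8.442, 126×0.058 = 7.308, 126×0.051 = 6.426, 126×0.046 = 5.796.
χ² = (17−37.926)²/37.926 + (30−22.176)²/22.176 + (21−15.75)²/15.75 + (10−12.222)²/12.222 + (12−9.954)²/9.954 + (10−8.442)²/8.442 + (6−7.308)²/7.308 + (7−6.426)²/6.426 + (13−5.796)²/5.796
   = 11.5461 + 2.7604 + 1.7500 + 0.4040 + 0.4205 + 0.2875 + 0.2341 + 0.0513 + 8.9540
Sum = 26.408
df = 8. Since 26.408 > 13.362, we reject H₀.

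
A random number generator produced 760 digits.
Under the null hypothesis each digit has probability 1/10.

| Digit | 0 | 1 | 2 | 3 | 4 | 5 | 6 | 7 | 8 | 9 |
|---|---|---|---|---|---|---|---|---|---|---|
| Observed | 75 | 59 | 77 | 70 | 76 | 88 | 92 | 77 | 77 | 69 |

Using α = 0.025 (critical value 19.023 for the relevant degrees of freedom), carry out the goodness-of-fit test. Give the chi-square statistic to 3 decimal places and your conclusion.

Expected count for each of the 10 categories: 760/10 = 76.
χ² = (75−76)²/76 + (59−76)²/76 + (77−76)²/76 + (70−76)²/76 + (76−76)²/76 + (88−76)²/76 + (92−76)²/76 + (77−76)²/76 + (77−76)²/76 + (69−76)²/76
   = 0.0132 + 3.8026 + 0.0132 + 0.4737 + 0.0000 + 1.8947 + 3.3684 + 0.0132 + 0.0132 + 0.6447
Sum = 10.237
df = 9. Since 10.237 < 19.023, we do not reject H₀.

10.237; do not reject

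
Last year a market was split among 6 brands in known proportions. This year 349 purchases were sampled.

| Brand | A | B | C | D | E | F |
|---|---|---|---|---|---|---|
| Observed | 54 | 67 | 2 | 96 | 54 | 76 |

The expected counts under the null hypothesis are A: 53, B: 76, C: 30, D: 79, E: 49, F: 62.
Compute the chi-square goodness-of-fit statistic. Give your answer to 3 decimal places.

χ² = (54−53)²/53 + (67−76)²/76 + (2−30)²/30 + (96−79)²/79 + (54−49)²/49 + (76−62)²/62
   = 0.0189 + 1.0658 + 26.1333 + 3.6582 + 0.5102 + 3.1613
Sum = 34.548

34.548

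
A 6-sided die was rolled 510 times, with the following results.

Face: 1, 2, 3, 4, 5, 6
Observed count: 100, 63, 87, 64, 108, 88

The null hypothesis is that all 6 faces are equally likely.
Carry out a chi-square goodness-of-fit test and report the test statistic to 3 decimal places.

Under H₀ each category has probability 1/6, so each expected count is 510/6 = 85.
cat         O        E   (O−E)²/E
1         100       85     2.6471
2          63       85     5.6941
3          87       85     0.0471
4          64       85     5.1882
5         108       85     6.2235
6          88       85     0.1059
Sum = 19.906

19.906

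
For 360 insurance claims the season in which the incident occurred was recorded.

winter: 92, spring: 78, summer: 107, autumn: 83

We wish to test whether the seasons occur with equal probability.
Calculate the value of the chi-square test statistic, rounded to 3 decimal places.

Under H₀ each category has probability 1/4, so each expected count is 360/4 = 90.
χ² = (92−90)²/90 + (78−90)²/90 + (107−90)²/90 + (83−90)²/90
   = 0.0444 + 1.6000 + 3.2111 + 0.5444
Sum = 5.400

5.400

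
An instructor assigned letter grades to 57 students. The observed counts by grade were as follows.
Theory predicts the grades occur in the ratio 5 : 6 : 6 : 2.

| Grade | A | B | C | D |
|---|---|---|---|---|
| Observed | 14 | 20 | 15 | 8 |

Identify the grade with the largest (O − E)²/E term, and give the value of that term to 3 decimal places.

D, 0.667

Ratio total = 19. Expected counts: 57×5/19 = 15, 57×6/19 = 18, 57×6/19 = 18, 57×2/19 = 6.
A: (14 − 15)²/15 = 1/15 = 0.0667
B: (20 − 18)²/18 = 4/18 = 0.2222
C: (15 − 18)²/18 = 9/18 = 0.5000
D: (8 − 6)²/6 = 4/6 = 0.6667
The largest term is for D: 0.667.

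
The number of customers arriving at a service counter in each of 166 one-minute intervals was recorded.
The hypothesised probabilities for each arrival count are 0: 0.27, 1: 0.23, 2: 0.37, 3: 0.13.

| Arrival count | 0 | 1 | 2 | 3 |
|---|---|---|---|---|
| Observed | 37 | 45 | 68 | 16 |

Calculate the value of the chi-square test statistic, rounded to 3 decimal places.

Expected counts E_i = n·p_i: 166×0.27 = 44.82, 166×0.23 = 38.18, 166×0.37 = 61.42, 166×0.13 = 21.58.
cat         O        E   (O−E)²/E
0          37    44.82     1.3644
1          45    38.18     1.2182
2          68    61.42     0.7049
3          16    21.58     1.4428
Sum = 4.730

4.730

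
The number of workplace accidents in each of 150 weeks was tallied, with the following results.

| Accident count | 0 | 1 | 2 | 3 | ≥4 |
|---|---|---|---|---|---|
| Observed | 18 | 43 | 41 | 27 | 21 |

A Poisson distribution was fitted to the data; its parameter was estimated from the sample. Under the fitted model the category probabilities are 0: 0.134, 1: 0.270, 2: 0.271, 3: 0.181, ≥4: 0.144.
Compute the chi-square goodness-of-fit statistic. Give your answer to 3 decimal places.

Expected counts E_i = n·p_i: 150×0.134 = 20.1, 150×0.270 = 40.5, 150×0.271 = 40.65, 150×0.181 = 27.15, 150×0.144 = 21.6.
cat         O        E   (O−E)²/E
0          18     20.1     0.2194
1          43     40.5     0.1543
2          41    40.65     0.0030
3          27    27.15     0.0008
≥4         21     21.6     0.0167
Sum = 0.394

0.394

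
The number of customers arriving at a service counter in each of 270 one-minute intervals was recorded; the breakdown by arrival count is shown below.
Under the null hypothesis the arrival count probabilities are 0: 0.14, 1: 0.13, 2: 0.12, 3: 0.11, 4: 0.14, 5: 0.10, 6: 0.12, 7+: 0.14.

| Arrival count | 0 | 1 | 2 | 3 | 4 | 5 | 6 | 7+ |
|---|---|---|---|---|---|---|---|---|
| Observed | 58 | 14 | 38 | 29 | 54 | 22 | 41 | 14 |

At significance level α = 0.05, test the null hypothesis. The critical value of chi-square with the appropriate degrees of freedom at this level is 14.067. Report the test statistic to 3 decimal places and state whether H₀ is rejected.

Expected counts E_i = n·p_i: 270×0.14 = 37.8, 270×0.13 = 35.1, 270×0.12 = 32.4, 270×0.11 = 29.7, 270×0.14 = 37.8, 270×0.10 = 27, 270×0.12 = 32.4, 270×0.14 = 37.8.
χ² = (58−37.8)²/37.8 + (14−35.1)²/35.1 + (38−32.4)²/32.4 + (29−29.7)²/29.7 + (54−37.8)²/37.8 + (22−27)²/27 + (41−32.4)²/32.4 + (14−37.8)²/37.8
   = 10.7947 + 12.6840 + 0.9679 + 0.0165 + 6.9429 + 0.9259 + 2.2827 + 14.9852
Sum = 49.600
df = 7. Since 49.600 > 14.067, we reject H₀.

49.600; reject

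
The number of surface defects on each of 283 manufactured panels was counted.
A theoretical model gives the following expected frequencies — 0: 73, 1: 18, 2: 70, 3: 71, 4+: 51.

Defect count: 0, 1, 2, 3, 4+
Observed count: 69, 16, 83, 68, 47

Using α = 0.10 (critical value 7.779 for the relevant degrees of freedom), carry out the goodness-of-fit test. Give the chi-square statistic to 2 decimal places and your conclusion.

3.30; do not reject

cat         O        E   (O−E)²/E
0          69       73      0.219
1          16       18      0.222
2          83       70      2.414
3          68       71      0.127
4+         47       51      0.314
Sum = 3.30
df = 4. Since 3.30 < 7.779, we do not reject H₀.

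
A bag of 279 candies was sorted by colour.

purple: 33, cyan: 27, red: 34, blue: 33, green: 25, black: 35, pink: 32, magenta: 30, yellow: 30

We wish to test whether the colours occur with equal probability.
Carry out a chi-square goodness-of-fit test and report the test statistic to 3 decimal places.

Under H₀ each category has probability 1/9, so each expected count is 279/9 = 31.
cat          O        E   (O−E)²/E
purple      33       31     0.1290
cyan        27       31     0.5161
red         34       31     0.2903
blue        33       31     0.1290
green       25       31     1.1613
black       35       31     0.5161
pink        32       31     0.0323
magenta     30       31     0.0323
yellow      30       31     0.0323
Sum = 2.839

2.839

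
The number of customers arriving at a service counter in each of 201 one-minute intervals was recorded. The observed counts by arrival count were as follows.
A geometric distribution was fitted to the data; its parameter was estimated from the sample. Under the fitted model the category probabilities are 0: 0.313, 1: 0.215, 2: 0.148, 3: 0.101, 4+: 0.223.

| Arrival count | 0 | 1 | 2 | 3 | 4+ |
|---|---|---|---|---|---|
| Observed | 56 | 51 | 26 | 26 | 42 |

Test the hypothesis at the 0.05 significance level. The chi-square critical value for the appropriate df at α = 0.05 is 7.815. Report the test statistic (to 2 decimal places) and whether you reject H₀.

Expected counts E_i = n·p_i: 201×0.313 = 62.913, 201×0.215 = 43.215, 201×0.148 = 29.748, 201×0.101 = 20.301, 201×0.223 = 44.823.
cat         O        E   (O−E)²/E
0          56   62.913      0.760
1          51   43.215      1.402
2          26   29.748      0.472
3          26   20.301      1.600
4+         42   44.823      0.178
Sum = 4.41
df = 3. Since 4.41 < 7.815, we do not reject H₀.

4.41; do not reject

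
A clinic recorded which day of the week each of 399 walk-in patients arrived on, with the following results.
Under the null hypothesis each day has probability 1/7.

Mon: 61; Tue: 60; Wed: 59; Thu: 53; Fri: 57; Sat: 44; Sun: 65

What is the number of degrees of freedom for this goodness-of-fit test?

6

There are k = 7 categories and no parameters were estimated from the data, so df = 7 − 1 = 6.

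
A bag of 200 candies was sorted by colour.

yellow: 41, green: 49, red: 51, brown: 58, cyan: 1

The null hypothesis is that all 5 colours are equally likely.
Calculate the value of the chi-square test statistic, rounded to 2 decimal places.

51.20

Expected count for each of the 5 categories: 200/5 = 40.
χ² = (41−40)²/40 + (49−40)²/40 + (51−40)²/40 + (58−40)²/40 + (1−40)²/40
   = 0.025 + 2.025 + 3.025 + 8.100 + 38.025
Sum = 51.20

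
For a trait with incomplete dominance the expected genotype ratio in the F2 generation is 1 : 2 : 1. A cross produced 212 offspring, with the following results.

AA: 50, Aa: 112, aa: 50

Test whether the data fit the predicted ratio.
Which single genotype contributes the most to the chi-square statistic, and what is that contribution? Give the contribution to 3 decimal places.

Ratio total = 4. Expected counts: 212×1/4 = 53, 212×2/4 = 106, 212×1/4 = 53.
χ² = (50−53)²/53 + (112−106)²/106 + (50−53)²/53
   = 0.1698 + 0.3396 + 0.1698
The largest term is for Aa: 0.340.

Aa, 0.340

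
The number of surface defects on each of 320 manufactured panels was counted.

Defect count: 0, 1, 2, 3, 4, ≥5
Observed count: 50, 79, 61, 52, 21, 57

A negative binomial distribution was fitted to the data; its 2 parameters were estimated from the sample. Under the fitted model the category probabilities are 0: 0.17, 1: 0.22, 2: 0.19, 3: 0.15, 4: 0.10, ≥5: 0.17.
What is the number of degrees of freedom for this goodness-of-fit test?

3

There are k = 6 categories and 2 parameters estimated from the data, so df = 6 − 1 − 2 = 3.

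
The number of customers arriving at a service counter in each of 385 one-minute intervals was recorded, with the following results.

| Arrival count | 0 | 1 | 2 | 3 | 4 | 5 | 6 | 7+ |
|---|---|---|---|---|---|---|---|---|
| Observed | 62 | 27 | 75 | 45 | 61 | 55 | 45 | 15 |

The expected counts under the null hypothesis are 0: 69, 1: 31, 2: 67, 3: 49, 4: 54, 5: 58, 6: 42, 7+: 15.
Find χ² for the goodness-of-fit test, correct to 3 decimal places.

0: (62 − 69)²/69 = 49/69 = 0.7101
1: (27 − 31)²/31 = 16/31 = 0.5161
2: (75 − 67)²/67 = 64/67 = 0.9552
3: (45 − 49)²/49 = 16/49 = 0.3265
4: (61 − 54)²/54 = 49/54 = 0.9074
5: (55 − 58)²/58 = 9/58 = 0.1552
6: (45 − 42)²/42 = 9/42 = 0.2143
7+: (15 − 15)²/15 = 0/15 = 0.0000
Sum = 3.785

3.785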